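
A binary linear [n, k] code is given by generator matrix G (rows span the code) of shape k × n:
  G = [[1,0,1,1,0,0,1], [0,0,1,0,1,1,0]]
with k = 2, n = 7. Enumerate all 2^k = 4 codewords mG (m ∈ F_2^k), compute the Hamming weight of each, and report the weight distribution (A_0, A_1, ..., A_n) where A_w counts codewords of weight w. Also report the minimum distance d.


Weight distribution: A_0 = 1, A_3 = 1, A_4 = 1, A_5 = 1. Minimum distance d = 3.

Enumerate all 2^2 = 4 messages m ∈ F_2^2.
For each, compute codeword c = mG in F_2^7, then tally its weight.
  m = 00 → c = 0000000, weight = 0.
  m = 10 → c = 1011001, weight = 4.
  m = 01 → c = 0010110, weight = 3.
  m = 11 → c = 1001111, weight = 5.
Tally weights:
  weight 0: 1 codewords.
  weight 3: 1 codewords.
  weight 4: 1 codewords.
  weight 5: 1 codewords.
Minimum distance d = smallest w > 0 with A_w > 0 = 3.
Sanity: Σ A_w = 4 = 2^2 = 4 ✓.


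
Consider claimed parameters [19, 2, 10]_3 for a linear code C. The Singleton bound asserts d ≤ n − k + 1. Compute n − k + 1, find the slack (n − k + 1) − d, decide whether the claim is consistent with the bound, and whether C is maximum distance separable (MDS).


Singleton RHS = n − k + 1 = 18, slack = 8, bound satisfied, not MDS.

Singleton bound: d ≤ n − k + 1.
Here n = 19, k = 2, so n − k + 1 = 18.
Given d = 10, check d ≤ 18: YES.
Slack = (n − k + 1) − d = 8.
The code is NOT MDS (slack = 8 > 0).
Description: the claimed parameters are [19, 2, 10]_3; such a code would be non-MDS.


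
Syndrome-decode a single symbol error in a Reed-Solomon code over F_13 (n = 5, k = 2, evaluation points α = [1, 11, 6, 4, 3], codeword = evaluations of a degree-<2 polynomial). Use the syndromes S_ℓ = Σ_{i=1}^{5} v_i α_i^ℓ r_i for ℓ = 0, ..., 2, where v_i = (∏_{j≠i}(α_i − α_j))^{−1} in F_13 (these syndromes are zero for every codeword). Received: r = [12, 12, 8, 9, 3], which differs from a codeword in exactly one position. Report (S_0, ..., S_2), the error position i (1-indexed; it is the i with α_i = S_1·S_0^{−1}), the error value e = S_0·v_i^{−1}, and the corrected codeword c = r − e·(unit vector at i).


S = (8, 8, 8), error at position 1, error magnitude e = 8, c = [4, 12, 8, 9, 3].

Step 1: column multipliers v_i = (∏_{j≠i}(α_i − α_j))^{−1} mod 13.
  i = 1 (α = 1): (1−11)(1−6)(1−4)(1−3) = (−10)·(−5)·(−3)·(−2) = 300 ≡ 1, so v_1 = 1^{−1} = 1 (mod 13).
  i = 2 (α = 11): (11−1)(11−6)(11−4)(11−3) = 10·5·7·8 = 2800 ≡ 5, so v_2 = 5^{−1} = 8 (mod 13).
  i = 3 (α = 6): (6−1)(6−11)(6−4)(6−3) = 5·(−5)·2·3 = −150 ≡ 6, so v_3 = 6^{−1} = 11 (mod 13).
  i = 4 (α = 4): (4−1)(4−11)(4−6)(4−3) = 3·(−7)·(−2)·1 = 42 ≡ 3, so v_4 = 3^{−1} = 9 (mod 13).
  i = 5 (α = 3): (3−1)(3−11)(3−6)(3−4) = 2·(−8)·(−3)·(−1) = −48 ≡ 4, so v_5 = 4^{−1} = 10 (mod 13).
  v = [1, 8, 11, 9, 10].
Step 2: syndromes of r = [12, 12, 8, 9, 3] (all sums mod 13).
  S_0 = Σ v_i r_i = 1·12 + 8·12 + 11·8 + 9·9 + 10·3 = 307 ≡ 8.
  S_1 = Σ v_i α_i r_i = 1·1·12 + 8·11·12 + 11·6·8 + 9·4·9 + 10·3·3 = 2010 ≡ 8.
  α_i^2 mod 13 = [1, 4, 10, 3, 9].
  S_2 = Σ v_i α_i^2 r_i = 1·1·12 + 8·4·12 + 11·10·8 + 9·3·9 + 10·9·3 = 1789 ≡ 8.
  S = (8, 8, 8) ≠ 0, so r is not a codeword (an error is present).
Step 3: locate the error. For a single error e at position i, S_ℓ = v_i·e·α_i^ℓ, so α_err = S_1/S_0.
  S_0^{−1} = 8^{−1} = 5 (mod 13), so α_err = 8·5 = 40 ≡ 1 = α_1. Error position i = 1.
  Consistency check: S_2/S_1 = 8·5 = 40 ≡ 1 = α_err ✓ (single-error assumption holds).
Step 4: error magnitude e = S_0/v_1 = S_0·∏_{j≠1}(α_1 − α_j) = 8·1 = 8 ≡ 8 (mod 13).
Step 5: correct position 1: c_1 = r_1 − e = 12 − 8 ≡ 4 (mod 13). Hence c = [4, 12, 8, 9, 3].
  Check: interpolating c through the α_i gives m(x) = 11 + 6·x (degree < 2) with m(α_i) = c_i for every i, so c is indeed a codeword.


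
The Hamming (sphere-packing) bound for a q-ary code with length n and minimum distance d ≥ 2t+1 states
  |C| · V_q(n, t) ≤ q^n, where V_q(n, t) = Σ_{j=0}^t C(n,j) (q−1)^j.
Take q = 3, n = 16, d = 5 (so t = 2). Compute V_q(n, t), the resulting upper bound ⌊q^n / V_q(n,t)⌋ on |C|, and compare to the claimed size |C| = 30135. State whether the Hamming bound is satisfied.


V_q(n, t) = 513, q^n = 43046721, Hamming bound = 83911, |C| = 30135 ≤ bound (satisfied).

Step 1: Compute V_q(n, t) = Σ_{j=0}^2 C(n, j) (q−1)^j.
  j = 0: C(16,0)·(2)^0 = 1·1 = 1.
  j = 1: C(16,1)·(2)^1 = 16·2 = 32.
  j = 2: C(16,2)·(2)^2 = 120·4 = 480.
  V_q(n, t) = 1 + 32 + 480 = 513.
Step 2: q^n = 3^16 = 43046721.
Step 3: Hamming bound ⌊q^n / V_q(n,t)⌋ = ⌊43046721/513⌋ = 83911.
Step 4: Compare |C| = 30135 to 83911: satisfied.
The claimed |C| lies below the Hamming bound.


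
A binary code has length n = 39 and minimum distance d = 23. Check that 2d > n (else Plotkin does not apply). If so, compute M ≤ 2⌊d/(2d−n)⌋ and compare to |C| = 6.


Plotkin bound M ≤ 6; given |C| = 6 ≤ bound (satisfied).

Check applicability: 2d = 46, n = 39.
2d − n = 7 > 0, so Plotkin applies.
Compute d/(2d−n) = 23/7 ≈ 3.2857.
⌊d/(2d−n)⌋ = 3.
Plotkin bound: M ≤ 2·3 = 6.
Given |C| = 6, check: satisfied.
This |C| is at the Plotkin bound.


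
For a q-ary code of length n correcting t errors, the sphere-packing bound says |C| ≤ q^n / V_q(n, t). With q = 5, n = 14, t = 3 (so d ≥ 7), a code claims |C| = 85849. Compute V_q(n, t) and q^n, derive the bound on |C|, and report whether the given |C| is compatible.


V_q(n, t) = 24809, q^n = 6103515625, Hamming bound = 246020, |C| = 85849 ≤ bound (satisfied).

Step 1: Compute V_q(n, t) = Σ_{j=0}^3 C(n, j) (q−1)^j.
  j = 0: C(14,0)·(4)^0 = 1·1 = 1.
  j = 1: C(14,1)·(4)^1 = 14·4 = 56.
  j = 2: C(14,2)·(4)^2 = 91·16 = 1456.
  j = 3: C(14,3)·(4)^3 = 364·64 = 23296.
  V_q(n, t) = 1 + 56 + 1456 + 23296 = 24809.
Step 2: q^n = 5^14 = 6103515625.
Step 3: Hamming bound ⌊q^n / V_q(n,t)⌋ = ⌊6103515625/24809⌋ = 246020.
Step 4: Compare |C| = 85849 to 246020: satisfied.
The claimed |C| lies below the Hamming bound.


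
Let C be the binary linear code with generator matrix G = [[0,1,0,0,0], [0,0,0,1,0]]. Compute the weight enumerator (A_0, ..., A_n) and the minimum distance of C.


Weight distribution: A_0 = 1, A_1 = 2, A_2 = 1. Minimum distance d = 1.

Enumerate all 2^2 = 4 messages m ∈ F_2^2.
For each, compute codeword c = mG in F_2^5, then tally its weight.
  m = 00 → c = 00000, weight = 0.
  m = 10 → c = 01000, weight = 1.
  m = 01 → c = 00010, weight = 1.
  m = 11 → c = 01010, weight = 2.
Tally weights:
  weight 0: 1 codewords.
  weight 1: 2 codewords.
  weight 2: 1 codewords.
Minimum distance d = smallest w > 0 with A_w > 0 = 1.
Sanity: Σ A_w = 4 = 2^2 = 4 ✓.


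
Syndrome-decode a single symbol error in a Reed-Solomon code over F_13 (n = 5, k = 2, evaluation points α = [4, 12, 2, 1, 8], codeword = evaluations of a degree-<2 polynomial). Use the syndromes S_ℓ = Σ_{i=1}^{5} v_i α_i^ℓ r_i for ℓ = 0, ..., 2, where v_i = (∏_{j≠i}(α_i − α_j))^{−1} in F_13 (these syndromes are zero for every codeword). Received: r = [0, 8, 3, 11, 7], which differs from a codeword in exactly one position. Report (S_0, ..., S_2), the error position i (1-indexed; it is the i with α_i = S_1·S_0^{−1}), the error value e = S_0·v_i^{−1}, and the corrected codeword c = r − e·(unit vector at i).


S = (2, 11, 2), error at position 2, error magnitude e = 7, c = [0, 1, 3, 11, 7].

Step 1: column multipliers v_i = (∏_{j≠i}(α_i − α_j))^{−1} mod 13.
  i = 1 (α = 4): (4−12)(4−2)(4−1)(4−8) = (−8)·2·3·(−4) = 192 ≡ 10, so v_1 = 10^{−1} = 4 (mod 13).
  i = 2 (α = 12): (12−4)(12−2)(12−1)(12−8) = 8·10·11·4 = 3520 ≡ 10, so v_2 = 10^{−1} = 4 (mod 13).
  i = 3 (α = 2): (2−4)(2−12)(2−1)(2−8) = (−2)·(−10)·1·(−6) = −120 ≡ 10, so v_3 = 10^{−1} = 4 (mod 13).
  i = 4 (α = 1): (1−4)(1−12)(1−2)(1−8) = (−3)·(−11)·(−1)·(−7) = 231 ≡ 10, so v_4 = 10^{−1} = 4 (mod 13).
  i = 5 (α = 8): (8−4)(8−12)(8−2)(8−1) = 4·(−4)·6·7 = −672 ≡ 4, so v_5 = 4^{−1} = 10 (mod 13).
  v = [4, 4, 4, 4, 10].
Step 2: syndromes of r = [0, 8, 3, 11, 7] (all sums mod 13).
  S_0 = Σ v_i r_i = 4·0 + 4·8 + 4·3 + 4·11 + 10·7 = 158 ≡ 2.
  S_1 = Σ v_i α_i r_i = 4·4·0 + 4·12·8 + 4·2·3 + 4·1·11 + 10·8·7 = 1012 ≡ 11.
  α_i^2 mod 13 = [3, 1, 4, 1, 12].
  S_2 = Σ v_i α_i^2 r_i = 4·3·0 + 4·1·8 + 4·4·3 + 4·1·11 + 10·12·7 = 964 ≡ 2.
  S = (2, 11, 2) ≠ 0, so r is not a codeword (an error is present).
Step 3: locate the error. For a single error e at position i, S_ℓ = v_i·e·α_i^ℓ, so α_err = S_1/S_0.
  S_0^{−1} = 2^{−1} = 7 (mod 13), so α_err = 11·7 = 77 ≡ 12 = α_2. Error position i = 2.
  Consistency check: S_2/S_1 = 2·6 = 12 ≡ 12 = α_err ✓ (single-error assumption holds).
Step 4: error magnitude e = S_0/v_2 = S_0·∏_{j≠2}(α_2 − α_j) = 2·10 = 20 ≡ 7 (mod 13).
Step 5: correct position 2: c_2 = r_2 − e = 8 − 7 ≡ 1 (mod 13). Hence c = [0, 1, 3, 11, 7].
  Check: interpolating c through the α_i gives m(x) = 6 + 5·x (degree < 2) with m(α_i) = c_i for every i, so c is indeed a codeword.


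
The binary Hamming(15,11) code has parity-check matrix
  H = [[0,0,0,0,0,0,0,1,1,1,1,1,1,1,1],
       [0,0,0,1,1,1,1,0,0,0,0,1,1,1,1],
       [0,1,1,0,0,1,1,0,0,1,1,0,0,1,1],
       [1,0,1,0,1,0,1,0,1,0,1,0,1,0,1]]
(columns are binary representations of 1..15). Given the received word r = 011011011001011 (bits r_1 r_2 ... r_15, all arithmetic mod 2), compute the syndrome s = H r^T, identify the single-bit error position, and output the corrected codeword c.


s = (1, 1, 1, 0)^T, error position = 14, corrected codeword c = 011011011001001

Compute s = H r^T mod 2 one row at a time:
  s_1 = 1 + 1 + 0 + 0 + 1 + 0 + 1 + 1 = 5 ≡ 1 (mod 2).
  s_2 = 0 + 1 + 1 + 0 + 1 + 0 + 1 + 1 = 5 ≡ 1 (mod 2).
  s_3 = 1 + 1 + 1 + 0 + 0 + 0 + 1 + 1 = 5 ≡ 1 (mod 2).
  s_4 = 0 + 1 + 1 + 0 + 1 + 0 + 0 + 1 = 4 ≡ 0 (mod 2).
s = (1, 1, 1, 0)^T — this equals column 14 of H (binary 1110), so error is at position 14.
Correct: flip bit 14 of r = 011011011001011 to get c = 011011011001001.


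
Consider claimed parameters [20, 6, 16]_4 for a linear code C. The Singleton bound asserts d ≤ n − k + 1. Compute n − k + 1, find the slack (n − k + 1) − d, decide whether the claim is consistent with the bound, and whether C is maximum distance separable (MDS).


Singleton RHS = n − k + 1 = 15, slack = -1, bound violated (no such code; not MDS).

Singleton bound: d ≤ n − k + 1.
Here n = 20, k = 6, so n − k + 1 = 15.
Given d = 16, check d ≤ 15: NO.
Slack = (n − k + 1) − d = -1.
The slack is negative: d = 16 exceeds n − k + 1 = 15 by 1, so the Singleton bound is violated and no linear [20, 6, 16]_4 code can exist. In particular it is not MDS (MDS requires d = n − k + 1 exactly).
Description: the claimed parameters are [20, 6, 16]_4; such a code would be impossible (violates the Singleton bound).


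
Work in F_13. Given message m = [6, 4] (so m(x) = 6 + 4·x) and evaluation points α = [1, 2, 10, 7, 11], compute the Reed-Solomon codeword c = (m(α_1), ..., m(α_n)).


c = [10, 1, 7, 8, 11]

Message polynomial: m(x) = 6 + 4·x (mod 13).
For each evaluation point α_i, compute m(α_i) mod 13:
  α_1 = 1: Horner steps 4 → 10, so m(1) = 10.
  α_2 = 2: Horner steps 4 → 1, so m(2) = 1.
  α_3 = 10: Horner steps 4 → 7, so m(10) = 7.
  α_4 = 7: Horner steps 4 → 8, so m(7) = 8.
  α_5 = 11: Horner steps 4 → 11, so m(11) = 11.
Codeword c = [10, 1, 7, 8, 11] ∈ F_13^5.


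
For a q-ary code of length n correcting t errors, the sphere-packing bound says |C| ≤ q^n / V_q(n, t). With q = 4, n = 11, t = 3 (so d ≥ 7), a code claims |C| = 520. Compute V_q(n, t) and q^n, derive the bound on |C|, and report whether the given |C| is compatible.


V_q(n, t) = 4984, q^n = 4194304, Hamming bound = 841, |C| = 520 ≤ bound (satisfied).

Step 1: Compute V_q(n, t) = Σ_{j=0}^3 C(n, j) (q−1)^j.
  j = 0: C(11,0)·(3)^0 = 1·1 = 1.
  j = 1: C(11,1)·(3)^1 = 11·3 = 33.
  j = 2: C(11,2)·(3)^2 = 55·9 = 495.
  j = 3: C(11,3)·(3)^3 = 165·27 = 4455.
  V_q(n, t) = 1 + 33 + 495 + 4455 = 4984.
Step 2: q^n = 4^11 = 4194304.
Step 3: Hamming bound ⌊q^n / V_q(n,t)⌋ = ⌊4194304/4984⌋ = 841.
Step 4: Compare |C| = 520 to 841: satisfied.
The claimed |C| lies below the Hamming bound.


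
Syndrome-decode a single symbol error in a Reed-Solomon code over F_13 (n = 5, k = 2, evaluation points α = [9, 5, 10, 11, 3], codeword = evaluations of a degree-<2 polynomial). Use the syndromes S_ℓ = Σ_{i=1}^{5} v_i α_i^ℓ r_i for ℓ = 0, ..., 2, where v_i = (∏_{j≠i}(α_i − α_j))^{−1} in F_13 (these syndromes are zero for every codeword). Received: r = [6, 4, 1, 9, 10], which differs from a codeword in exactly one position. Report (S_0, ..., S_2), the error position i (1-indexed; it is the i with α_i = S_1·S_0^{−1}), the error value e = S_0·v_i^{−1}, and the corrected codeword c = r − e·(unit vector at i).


S = (8, 1, 5), error at position 2, error magnitude e = 4, c = [6, 0, 1, 9, 10].

Step 1: column multipliers v_i = (∏_{j≠i}(α_i − α_j))^{−1} mod 13.
  i = 1 (α = 9): (9−5)(9−10)(9−11)(9−3) = 4·(−1)·(−2)·6 = 48 ≡ 9, so v_1 = 9^{−1} = 3 (mod 13).
  i = 2 (α = 5): (5−9)(5−10)(5−11)(5−3) = (−4)·(−5)·(−6)·2 = −240 ≡ 7, so v_2 = 7^{−1} = 2 (mod 13).
  i = 3 (α = 10): (10−9)(10−5)(10−11)(10−3) = 1·5·(−1)·7 = −35 ≡ 4, so v_3 = 4^{−1} = 10 (mod 13).
  i = 4 (α = 11): (11−9)(11−5)(11−10)(11−3) = 2·6·1·8 = 96 ≡ 5, so v_4 = 5^{−1} = 8 (mod 13).
  i = 5 (α = 3): (3−9)(3−5)(3−10)(3−11) = (−6)·(−2)·(−7)·(−8) = 672 ≡ 9, so v_5 = 9^{−1} = 3 (mod 13).
  v = [3, 2, 10, 8, 3].
Step 2: syndromes of r = [6, 4, 1, 9, 10] (all sums mod 13).
  S_0 = Σ v_i r_i = 3·6 + 2·4 + 10·1 + 8·9 + 3·10 = 138 ≡ 8.
  S_1 = Σ v_i α_i r_i = 3·9·6 + 2·5·4 + 10·10·1 + 8·11·9 + 3·3·10 = 1184 ≡ 1.
  α_i^2 mod 13 = [3, 12, 9, 4, 9].
  S_2 = Σ v_i α_i^2 r_i = 3·3·6 + 2·12·4 + 10·9·1 + 8·4·9 + 3·9·10 = 798 ≡ 5.
  S = (8, 1, 5) ≠ 0, so r is not a codeword (an error is present).
Step 3: locate the error. For a single error e at position i, S_ℓ = v_i·e·α_i^ℓ, so α_err = S_1/S_0.
  S_0^{−1} = 8^{−1} = 5 (mod 13), so α_err = 1·5 = 5 ≡ 5 = α_2. Error position i = 2.
  Consistency check: S_2/S_1 = 5·1 = 5 ≡ 5 = α_err ✓ (single-error assumption holds).
Step 4: error magnitude e = S_0/v_2 = S_0·∏_{j≠2}(α_2 − α_j) = 8·7 = 56 ≡ 4 (mod 13).
Step 5: correct position 2: c_2 = r_2 − e = 4 − 4 ≡ 0 (mod 13). Hence c = [6, 0, 1, 9, 10].
  Check: interpolating c through the α_i gives m(x) = 12 + 8·x (degree < 2) with m(α_i) = c_i for every i, so c is indeed a codeword.


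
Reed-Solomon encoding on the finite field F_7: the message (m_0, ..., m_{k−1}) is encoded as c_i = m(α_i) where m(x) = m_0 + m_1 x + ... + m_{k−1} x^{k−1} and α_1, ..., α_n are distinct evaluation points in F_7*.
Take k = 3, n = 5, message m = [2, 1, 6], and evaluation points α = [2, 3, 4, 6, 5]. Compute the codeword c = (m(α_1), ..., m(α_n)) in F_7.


c = [0, 3, 4, 0, 3]

Message polynomial: m(x) = 2 + 1·x + 6·x^2 (mod 7).
For each evaluation point α_i, compute m(α_i) mod 7:
  α_1 = 2: Horner steps 6 → 6 → 0, so m(2) = 0.
  α_2 = 3: Horner steps 6 → 5 → 3, so m(3) = 3.
  α_3 = 4: Horner steps 6 → 4 → 4, so m(4) = 4.
  α_4 = 6: Horner steps 6 → 2 → 0, so m(6) = 0.
  α_5 = 5: Horner steps 6 → 3 → 3, so m(5) = 3.
Codeword c = [0, 3, 4, 0, 3] ∈ F_7^5.


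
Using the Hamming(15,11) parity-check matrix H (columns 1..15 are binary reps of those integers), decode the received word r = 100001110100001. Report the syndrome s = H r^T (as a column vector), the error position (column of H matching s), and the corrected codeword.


s = (1, 1, 0, 1)^T, error position = 13, corrected codeword c = 100001110100101

Compute s = H r^T mod 2 one row at a time:
  s_1 = 1 + 0 + 1 + 0 + 0 + 0 + 0 + 1 = 3 ≡ 1 (mod 2).
  s_2 = 0 + 0 + 1 + 1 + 0 + 0 + 0 + 1 = 3 ≡ 1 (mod 2).
  s_3 = 0 + 0 + 1 + 1 + 1 + 0 + 0 + 1 = 4 ≡ 0 (mod 2).
  s_4 = 1 + 0 + 0 + 1 + 0 + 0 + 0 + 1 = 3 ≡ 1 (mod 2).
s = (1, 1, 0, 1)^T — this equals column 13 of H (binary 1101), so error is at position 13.
Correct: flip bit 13 of r = 100001110100001 to get c = 100001110100101.


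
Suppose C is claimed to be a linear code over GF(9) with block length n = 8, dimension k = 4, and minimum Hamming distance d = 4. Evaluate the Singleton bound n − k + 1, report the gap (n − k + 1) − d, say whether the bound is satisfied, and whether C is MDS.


Singleton RHS = n − k + 1 = 5, slack = 1, bound satisfied, not MDS.

Singleton bound: d ≤ n − k + 1.
Here n = 8, k = 4, so n − k + 1 = 5.
Given d = 4, check d ≤ 5: YES.
Slack = (n − k + 1) − d = 1.
The code is NOT MDS (slack = 1 > 0).
Description: the claimed parameters are [8, 4, 4]_9; such a code would be non-MDS.


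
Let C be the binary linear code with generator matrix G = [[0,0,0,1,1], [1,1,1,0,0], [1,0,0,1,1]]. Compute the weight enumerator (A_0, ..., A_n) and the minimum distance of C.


Weight distribution: A_0 = 1, A_1 = 1, A_2 = 2, A_3 = 2, A_4 = 1, A_5 = 1. Minimum distance d = 1.

Enumerate all 2^3 = 8 messages m ∈ F_2^3.
For each, compute codeword c = mG in F_2^5, then tally its weight.
  m = 000 → c = 00000, weight = 0.
  m = 100 → c = 00011, weight = 2.
  m = 010 → c = 11100, weight = 3.
  m = 110 → c = 11111, weight = 5.
  m = 001 → c = 10011, weight = 3.
  m = 101 → c = 10000, weight = 1.
  m = 011 → c = 01111, weight = 4.
  m = 111 → c = 01100, weight = 2.
Tally weights:
  weight 0: 1 codewords.
  weight 1: 1 codewords.
  weight 2: 2 codewords.
  weight 3: 2 codewords.
  weight 4: 1 codewords.
  weight 5: 1 codewords.
Minimum distance d = smallest w > 0 with A_w > 0 = 1.
Sanity: Σ A_w = 8 = 2^3 = 8 ✓.


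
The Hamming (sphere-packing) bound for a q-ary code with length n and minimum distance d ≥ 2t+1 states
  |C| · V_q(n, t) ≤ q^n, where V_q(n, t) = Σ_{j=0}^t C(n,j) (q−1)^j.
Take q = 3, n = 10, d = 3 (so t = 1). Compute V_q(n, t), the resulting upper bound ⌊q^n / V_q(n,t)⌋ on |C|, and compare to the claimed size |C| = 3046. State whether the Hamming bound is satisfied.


V_q(n, t) = 21, q^n = 59049, Hamming bound = 2811, |C| = 3046 > bound (violated).

Step 1: Compute V_q(n, t) = Σ_{j=0}^1 C(n, j) (q−1)^j.
  j = 0: C(10,0)·(2)^0 = 1·1 = 1.
  j = 1: C(10,1)·(2)^1 = 10·2 = 20.
  V_q(n, t) = 1 + 20 = 21.
Step 2: q^n = 3^10 = 59049.
Step 3: Hamming bound ⌊q^n / V_q(n,t)⌋ = ⌊59049/21⌋ = 2811.
Step 4: Compare |C| = 3046 to 2811: violated.
The claimed |C| lies above the Hamming bound, so no 3-ary code of length 10 with d ≥ 3 can have 3046 codewords.


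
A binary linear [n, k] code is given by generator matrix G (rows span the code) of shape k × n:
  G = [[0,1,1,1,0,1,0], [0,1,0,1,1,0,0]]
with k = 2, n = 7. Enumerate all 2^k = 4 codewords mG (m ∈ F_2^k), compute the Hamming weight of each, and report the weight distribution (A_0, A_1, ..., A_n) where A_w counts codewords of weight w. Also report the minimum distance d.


Weight distribution: A_0 = 1, A_3 = 2, A_4 = 1. Minimum distance d = 3.

Enumerate all 2^2 = 4 messages m ∈ F_2^2.
For each, compute codeword c = mG in F_2^7, then tally its weight.
  m = 00 → c = 0000000, weight = 0.
  m = 10 → c = 0111010, weight = 4.
  m = 01 → c = 0101100, weight = 3.
  m = 11 → c = 0010110, weight = 3.
Tally weights:
  weight 0: 1 codewords.
  weight 3: 2 codewords.
  weight 4: 1 codewords.
Minimum distance d = smallest w > 0 with A_w > 0 = 3.
Sanity: Σ A_w = 4 = 2^2 = 4 ✓.


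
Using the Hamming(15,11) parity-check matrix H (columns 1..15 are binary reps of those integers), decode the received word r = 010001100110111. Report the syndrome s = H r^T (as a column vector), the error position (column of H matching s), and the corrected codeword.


s = (1, 1, 1, 0)^T, error position = 14, corrected codeword c = 010001100110101

Compute s = H r^T mod 2 one row at a time:
  s_1 = 0 + 0 + 1 + 1 + 0 + 1 + 1 + 1 = 5 ≡ 1 (mod 2).
  s_2 = 0 + 0 + 1 + 1 + 0 + 1 + 1 + 1 = 5 ≡ 1 (mod 2).
  s_3 = 1 + 0 + 1 + 1 + 1 + 1 + 1 + 1 = 7 ≡ 1 (mod 2).
  s_4 = 0 + 0 + 0 + 1 + 0 + 1 + 1 + 1 = 4 ≡ 0 (mod 2).
s = (1, 1, 1, 0)^T — this equals column 14 of H (binary 1110), so error is at position 14.
Correct: flip bit 14 of r = 010001100110111 to get c = 010001100110101.


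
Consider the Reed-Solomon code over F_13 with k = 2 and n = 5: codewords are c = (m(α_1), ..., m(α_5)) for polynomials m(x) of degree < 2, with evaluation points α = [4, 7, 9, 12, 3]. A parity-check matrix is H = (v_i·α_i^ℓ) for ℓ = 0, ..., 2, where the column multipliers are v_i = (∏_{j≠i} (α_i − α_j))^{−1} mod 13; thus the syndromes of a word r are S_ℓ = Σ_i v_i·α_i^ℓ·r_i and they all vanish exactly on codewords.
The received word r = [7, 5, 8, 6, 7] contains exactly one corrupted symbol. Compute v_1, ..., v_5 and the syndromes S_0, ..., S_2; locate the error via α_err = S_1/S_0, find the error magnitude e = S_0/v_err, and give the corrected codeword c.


S = (1, 3, 9), error at position 5, error magnitude e = 8, c = [7, 5, 8, 6, 12].

Step 1: column multipliers v_i = (∏_{j≠i}(α_i − α_j))^{−1} mod 13.
  i = 1 (α = 4): (4−7)(4−9)(4−12)(4−3) = (−3)·(−5)·(−8)·1 = −120 ≡ 10, so v_1 = 10^{−1} = 4 (mod 13).
  i = 2 (α = 7): (7−4)(7−9)(7−12)(7−3) = 3·(−2)·(−5)·4 = 120 ≡ 3, so v_2 = 3^{−1} = 9 (mod 13).
  i = 3 (α = 9): (9−4)(9−7)(9−12)(9−3) = 5·2·(−3)·6 = −180 ≡ 2, so v_3 = 2^{−1} = 7 (mod 13).
  i = 4 (α = 12): (12−4)(12−7)(12−9)(12−3) = 8·5·3·9 = 1080 ≡ 1, so v_4 = 1^{−1} = 1 (mod 13).
  i = 5 (α = 3): (3−4)(3−7)(3−9)(3−12) = (−1)·(−4)·(−6)·(−9) = 216 ≡ 8, so v_5 = 8^{−1} = 5 (mod 13).
  v = [4, 9, 7, 1, 5].
Step 2: syndromes of r = [7, 5, 8, 6, 7] (all sums mod 13).
  S_0 = Σ v_i r_i = 4·7 + 9·5 + 7·8 + 1·6 + 5·7 = 170 ≡ 1.
  S_1 = Σ v_i α_i r_i = 4·4·7 + 9·7·5 + 7·9·8 + 1·12·6 + 5·3·7 = 1108 ≡ 3.
  α_i^2 mod 13 = [3, 10, 3, 1, 9].
  S_2 = Σ v_i α_i^2 r_i = 4·3·7 + 9·10·5 + 7·3·8 + 1·1·6 + 5·9·7 = 1023 ≡ 9.
  S = (1, 3, 9) ≠ 0, so r is not a codeword (an error is present).
Step 3: locate the error. For a single error e at position i, S_ℓ = v_i·e·α_i^ℓ, so α_err = S_1/S_0.
  S_0^{−1} = 1^{−1} = 1 (mod 13), so α_err = 3·1 = 3 ≡ 3 = α_5. Error position i = 5.
  Consistency check: S_2/S_1 = 9·9 = 81 ≡ 3 = α_err ✓ (single-error assumption holds).
Step 4: error magnitude e = S_0/v_5 = S_0·∏_{j≠5}(α_5 − α_j) = 1·8 = 8 ≡ 8 (mod 13).
Step 5: correct position 5: c_5 = r_5 − e = 7 − 8 ≡ 12 (mod 13). Hence c = [7, 5, 8, 6, 12].
  Check: interpolating c through the α_i gives m(x) = 1 + 8·x (degree < 2) with m(α_i) = c_i for every i, so c is indeed a codeword.


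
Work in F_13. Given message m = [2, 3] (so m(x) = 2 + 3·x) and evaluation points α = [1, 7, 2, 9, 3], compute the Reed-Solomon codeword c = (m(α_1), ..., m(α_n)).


c = [5, 10, 8, 3, 11]

Message polynomial: m(x) = 2 + 3·x (mod 13).
For each evaluation point α_i, compute m(α_i) mod 13:
  α_1 = 1: Horner steps 3 → 5, so m(1) = 5.
  α_2 = 7: Horner steps 3 → 10, so m(7) = 10.
  α_3 = 2: Horner steps 3 → 8, so m(2) = 8.
  α_4 = 9: Horner steps 3 → 3, so m(9) = 3.
  α_5 = 3: Horner steps 3 → 11, so m(3) = 11.
Codeword c = [5, 10, 8, 3, 11] ∈ F_13^5.


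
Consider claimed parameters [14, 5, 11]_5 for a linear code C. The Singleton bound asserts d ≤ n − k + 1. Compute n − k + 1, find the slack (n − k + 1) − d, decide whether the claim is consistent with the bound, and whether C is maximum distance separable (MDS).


Singleton RHS = n − k + 1 = 10, slack = -1, bound violated (no such code; not MDS).

Singleton bound: d ≤ n − k + 1.
Here n = 14, k = 5, so n − k + 1 = 10.
Given d = 11, check d ≤ 10: NO.
Slack = (n − k + 1) − d = -1.
The slack is negative: d = 11 exceeds n − k + 1 = 10 by 1, so the Singleton bound is violated and no linear [14, 5, 11]_5 code can exist. In particular it is not MDS (MDS requires d = n − k + 1 exactly).
Description: the claimed parameters are [14, 5, 11]_5; such a code would be impossible (violates the Singleton bound).


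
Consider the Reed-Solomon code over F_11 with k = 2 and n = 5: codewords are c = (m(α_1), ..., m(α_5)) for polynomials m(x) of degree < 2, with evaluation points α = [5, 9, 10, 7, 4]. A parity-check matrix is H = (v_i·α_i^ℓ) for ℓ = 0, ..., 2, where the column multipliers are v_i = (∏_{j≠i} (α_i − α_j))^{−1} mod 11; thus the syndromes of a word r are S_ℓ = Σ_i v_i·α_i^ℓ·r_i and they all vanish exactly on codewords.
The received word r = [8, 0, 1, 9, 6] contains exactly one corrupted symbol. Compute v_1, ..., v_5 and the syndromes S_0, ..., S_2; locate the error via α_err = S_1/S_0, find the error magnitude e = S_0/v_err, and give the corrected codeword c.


S = (3, 4, 9), error at position 1, error magnitude e = 1, c = [7, 0, 1, 9, 6].

Step 1: column multipliers v_i = (∏_{j≠i}(α_i − α_j))^{−1} mod 11.
  i = 1 (α = 5): (5−9)(5−10)(5−7)(5−4) = (−4)·(−5)·(−2)·1 = −40 ≡ 4, so v_1 = 4^{−1} = 3 (mod 11).
  i = 2 (α = 9): (9−5)(9−10)(9−7)(9−4) = 4·(−1)·2·5 = −40 ≡ 4, so v_2 = 4^{−1} = 3 (mod 11).
  i = 3 (α = 10): (10−5)(10−9)(10−7)(10−4) = 5·1·3·6 = 90 ≡ 2, so v_3 = 2^{−1} = 6 (mod 11).
  i = 4 (α = 7): (7−5)(7−9)(7−10)(7−4) = 2·(−2)·(−3)·3 = 36 ≡ 3, so v_4 = 3^{−1} = 4 (mod 11).
  i = 5 (α = 4): (4−5)(4−9)(4−10)(4−7) = (−1)·(−5)·(−6)·(−3) = 90 ≡ 2, so v_5 = 2^{−1} = 6 (mod 11).
  v = [3, 3, 6, 4, 6].
Step 2: syndromes of r = [8, 0, 1, 9, 6] (all sums mod 11).
  S_0 = Σ v_i r_i = 3·8 + 3·0 + 6·1 + 4·9 + 6·6 = 102 ≡ 3.
  S_1 = Σ v_i α_i r_i = 3·5·8 + 3·9·0 + 6·10·1 + 4·7·9 + 6·4·6 = 576 ≡ 4.
  α_i^2 mod 11 = [3, 4, 1, 5, 5].
  S_2 = Σ v_i α_i^2 r_i = 3·3·8 + 3·4·0 + 6·1·1 + 4·5·9 + 6·5·6 = 438 ≡ 9.
  S = (3, 4, 9) ≠ 0, so r is not a codeword (an error is present).
Step 3: locate the error. For a single error e at position i, S_ℓ = v_i·e·α_i^ℓ, so α_err = S_1/S_0.
  S_0^{−1} = 3^{−1} = 4 (mod 11), so α_err = 4·4 = 16 ≡ 5 = α_1. Error position i = 1.
  Consistency check: S_2/S_1 = 9·3 = 27 ≡ 5 = α_err ✓ (single-error assumption holds).
Step 4: error magnitude e = S_0/v_1 = S_0·∏_{j≠1}(α_1 − α_j) = 3·4 = 12 ≡ 1 (mod 11).
Step 5: correct position 1: c_1 = r_1 − e = 8 − 1 ≡ 7 (mod 11). Hence c = [7, 0, 1, 9, 6].
  Check: interpolating c through the α_i gives m(x) = 2 + 1·x (degree < 2) with m(α_i) = c_i for every i, so c is indeed a codeword.


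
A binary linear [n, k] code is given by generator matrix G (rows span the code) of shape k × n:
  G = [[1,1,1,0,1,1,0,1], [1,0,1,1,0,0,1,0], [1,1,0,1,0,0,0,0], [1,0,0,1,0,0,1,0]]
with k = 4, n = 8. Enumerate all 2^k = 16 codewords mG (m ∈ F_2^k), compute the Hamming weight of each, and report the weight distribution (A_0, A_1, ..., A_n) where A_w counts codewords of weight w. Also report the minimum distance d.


Weight distribution: A_0 = 1, A_1 = 1, A_2 = 1, A_3 = 3, A_4 = 3, A_5 = 3, A_6 = 3, A_7 = 1. Minimum distance d = 1.

Enumerate all 2^4 = 16 messages m ∈ F_2^4.
For each, compute codeword c = mG in F_2^8, then tally its weight.
  m = 0000 → c = 00000000, weight = 0.
  m = 1000 → c = 11101101, weight = 6.
  m = 0100 → c = 10110010, weight = 4.
  m = 1100 → c = 01011111, weight = 6.
  m = 0010 → c = 11010000, weight = 3.
  m = 1010 → c = 00111101, weight = 5.
  m = 0110 → c = 01100010, weight = 3.
  m = 1110 → c = 10001111, weight = 5.
  m = 0001 → c = 10010010, weight = 3.
  m = 1001 → c = 01111111, weight = 7.
  m = 0101 → c = 00100000, weight = 1.
  m = 1101 → c = 11001101, weight = 5.
  m = 0011 → c = 01000010, weight = 2.
  m = 1011 → c = 10101111, weight = 6.
  m = 0111 → c = 11110000, weight = 4.
  m = 1111 → c = 00011101, weight = 4.
Tally weights:
  weight 0: 1 codewords.
  weight 1: 1 codewords.
  weight 2: 1 codewords.
  weight 3: 3 codewords.
  weight 4: 3 codewords.
  weight 5: 3 codewords.
  weight 6: 3 codewords.
  weight 7: 1 codewords.
Minimum distance d = smallest w > 0 with A_w > 0 = 1.
Sanity: Σ A_w = 16 = 2^4 = 16 ✓.


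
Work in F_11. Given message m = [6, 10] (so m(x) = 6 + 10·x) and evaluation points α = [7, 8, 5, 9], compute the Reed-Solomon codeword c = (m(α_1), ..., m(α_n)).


c = [10, 9, 1, 8]

Message polynomial: m(x) = 6 + 10·x (mod 11).
For each evaluation point α_i, compute m(α_i) mod 11:
  α_1 = 7: Horner steps 10 → 10, so m(7) = 10.
  α_2 = 8: Horner steps 10 → 9, so m(8) = 9.
  α_3 = 5: Horner steps 10 → 1, so m(5) = 1.
  α_4 = 9: Horner steps 10 → 8, so m(9) = 8.
Codeword c = [10, 9, 1, 8] ∈ F_11^4.


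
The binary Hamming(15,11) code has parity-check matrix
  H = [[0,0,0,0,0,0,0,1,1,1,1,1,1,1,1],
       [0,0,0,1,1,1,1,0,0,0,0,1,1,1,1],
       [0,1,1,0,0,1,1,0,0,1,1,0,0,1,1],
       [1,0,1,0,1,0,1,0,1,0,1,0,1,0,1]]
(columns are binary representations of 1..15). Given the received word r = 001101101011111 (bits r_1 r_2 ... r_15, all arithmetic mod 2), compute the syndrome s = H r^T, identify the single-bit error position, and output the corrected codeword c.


s = (0, 1, 0, 0)^T, error position = 4, corrected codeword c = 001001101011111

Compute s = H r^T mod 2 one row at a time:
  s_1 = 0 + 1 + 0 + 1 + 1 + 1 + 1 + 1 = 6 ≡ 0 (mod 2).
  s_2 = 1 + 0 + 1 + 1 + 1 + 1 + 1 + 1 = 7 ≡ 1 (mod 2).
  s_3 = 0 + 1 + 1 + 1 + 0 + 1 + 1 + 1 = 6 ≡ 0 (mod 2).
  s_4 = 0 + 1 + 0 + 1 + 1 + 1 + 1 + 1 = 6 ≡ 0 (mod 2).
s = (0, 1, 0, 0)^T — this equals column 4 of H (binary 0100), so error is at position 4.
Correct: flip bit 4 of r = 001101101011111 to get c = 001001101011111.


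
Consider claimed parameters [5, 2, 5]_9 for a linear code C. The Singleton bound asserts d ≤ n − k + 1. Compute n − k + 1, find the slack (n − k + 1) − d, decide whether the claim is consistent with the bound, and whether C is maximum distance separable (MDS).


Singleton RHS = n − k + 1 = 4, slack = -1, bound violated (no such code; not MDS).

Singleton bound: d ≤ n − k + 1.
Here n = 5, k = 2, so n − k + 1 = 4.
Given d = 5, check d ≤ 4: NO.
Slack = (n − k + 1) − d = -1.
The slack is negative: d = 5 exceeds n − k + 1 = 4 by 1, so the Singleton bound is violated and no linear [5, 2, 5]_9 code can exist. In particular it is not MDS (MDS requires d = n − k + 1 exactly).
Description: the claimed parameters are [5, 2, 5]_9; such a code would be impossible (violates the Singleton bound).


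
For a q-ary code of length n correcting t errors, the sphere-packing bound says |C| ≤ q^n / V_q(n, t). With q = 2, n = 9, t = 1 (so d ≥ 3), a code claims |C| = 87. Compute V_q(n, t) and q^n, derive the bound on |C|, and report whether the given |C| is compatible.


V_q(n, t) = 10, q^n = 512, Hamming bound = 51, |C| = 87 > bound (violated).

Step 1: Compute V_q(n, t) = Σ_{j=0}^1 C(n, j) (q−1)^j.
  j = 0: C(9,0)·(1)^0 = 1·1 = 1.
  j = 1: C(9,1)·(1)^1 = 9·1 = 9.
  V_q(n, t) = 1 + 9 = 10.
Step 2: q^n = 2^9 = 512.
Step 3: Hamming bound ⌊q^n / V_q(n,t)⌋ = ⌊512/10⌋ = 51.
Step 4: Compare |C| = 87 to 51: violated.
The claimed |C| lies above the Hamming bound, so no 2-ary code of length 9 with d ≥ 3 can have 87 codewords.


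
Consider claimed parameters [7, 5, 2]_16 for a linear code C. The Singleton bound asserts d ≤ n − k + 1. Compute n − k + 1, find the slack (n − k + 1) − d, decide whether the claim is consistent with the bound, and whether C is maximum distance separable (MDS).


Singleton RHS = n − k + 1 = 3, slack = 1, bound satisfied, not MDS.

Singleton bound: d ≤ n − k + 1.
Here n = 7, k = 5, so n − k + 1 = 3.
Given d = 2, check d ≤ 3: YES.
Slack = (n − k + 1) − d = 1.
The code is NOT MDS (slack = 1 > 0).
Description: the claimed parameters are [7, 5, 2]_16; such a code would be non-MDS.


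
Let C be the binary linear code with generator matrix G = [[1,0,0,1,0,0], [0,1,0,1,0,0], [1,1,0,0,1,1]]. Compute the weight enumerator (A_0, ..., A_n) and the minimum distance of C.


Weight distribution: A_0 = 1, A_2 = 4, A_4 = 3. Minimum distance d = 2.

Enumerate all 2^3 = 8 messages m ∈ F_2^3.
For each, compute codeword c = mG in F_2^6, then tally its weight.
  m = 000 → c = 000000, weight = 0.
  m = 100 → c = 100100, weight = 2.
  m = 010 → c = 010100, weight = 2.
  m = 110 → c = 110000, weight = 2.
  m = 001 → c = 110011, weight = 4.
  m = 101 → c = 010111, weight = 4.
  m = 011 → c = 100111, weight = 4.
  m = 111 → c = 000011, weight = 2.
Tally weights:
  weight 0: 1 codewords.
  weight 2: 4 codewords.
  weight 4: 3 codewords.
Minimum distance d = smallest w > 0 with A_w > 0 = 2.
Sanity: Σ A_w = 8 = 2^3 = 8 ✓.


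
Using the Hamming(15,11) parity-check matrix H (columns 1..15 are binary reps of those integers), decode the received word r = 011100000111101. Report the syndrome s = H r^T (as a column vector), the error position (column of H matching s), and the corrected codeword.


s = (1, 0, 1, 0)^T, error position = 10, corrected codeword c = 011100000011101

Compute s = H r^T mod 2 one row at a time:
  s_1 = 0 + 0 + 1 + 1 + 1 + 1 + 0 + 1 = 5 ≡ 1 (mod 2).
  s_2 = 1 + 0 + 0 + 0 + 1 + 1 + 0 + 1 = 4 ≡ 0 (mod 2).
  s_3 = 1 + 1 + 0 + 0 + 1 + 1 + 0 + 1 = 5 ≡ 1 (mod 2).
  s_4 = 0 + 1 + 0 + 0 + 0 + 1 + 1 + 1 = 4 ≡ 0 (mod 2).
s = (1, 0, 1, 0)^T — this equals column 10 of H (binary 1010), so error is at position 10.
Correct: flip bit 10 of r = 011100000111101 to get c = 011100000011101.


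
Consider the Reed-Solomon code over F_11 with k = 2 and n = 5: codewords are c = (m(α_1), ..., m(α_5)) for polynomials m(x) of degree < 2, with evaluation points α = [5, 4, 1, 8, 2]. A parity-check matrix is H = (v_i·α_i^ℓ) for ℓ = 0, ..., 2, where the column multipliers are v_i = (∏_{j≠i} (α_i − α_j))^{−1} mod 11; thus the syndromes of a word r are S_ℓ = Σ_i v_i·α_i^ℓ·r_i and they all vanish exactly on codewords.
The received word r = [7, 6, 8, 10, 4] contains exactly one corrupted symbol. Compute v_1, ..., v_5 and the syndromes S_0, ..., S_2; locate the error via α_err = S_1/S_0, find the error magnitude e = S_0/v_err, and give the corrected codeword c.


S = (7, 7, 7), error at position 3, error magnitude e = 5, c = [7, 6, 3, 10, 4].

Step 1: column multipliers v_i = (∏_{j≠i}(α_i − α_j))^{−1} mod 11.
  i = 1 (α = 5): (5−4)(5−1)(5−8)(5−2) = 1·4·(−3)·3 = −36 ≡ 8, so v_1 = 8^{−1} = 7 (mod 11).
  i = 2 (α = 4): (4−5)(4−1)(4−8)(4−2) = (−1)·3·(−4)·2 = 24 ≡ 2, so v_2 = 2^{−1} = 6 (mod 11).
  i = 3 (α = 1): (1−5)(1−4)(1−8)(1−2) = (−4)·(−3)·(−7)·(−1) = 84 ≡ 7, so v_3 = 7^{−1} = 8 (mod 11).
  i = 4 (α = 8): (8−5)(8−4)(8−1)(8−2) = 3·4·7·6 = 504 ≡ 9, so v_4 = 9^{−1} = 5 (mod 11).
  i = 5 (α = 2): (2−5)(2−4)(2−1)(2−8) = (−3)·(−2)·1·(−6) = −36 ≡ 8, so v_5 = 8^{−1} = 7 (mod 11).
  v = [7, 6, 8, 5, 7].
Step 2: syndromes of r = [7, 6, 8, 10, 4] (all sums mod 11).
  S_0 = Σ v_i r_i = 7·7 + 6·6 + 8·8 + 5·10 + 7·4 = 227 ≡ 7.
  S_1 = Σ v_i α_i r_i = 7·5·7 + 6·4·6 + 8·1·8 + 5·8·10 + 7·2·4 = 909 ≡ 7.
  α_i^2 mod 11 = [3, 5, 1, 9, 4].
  S_2 = Σ v_i α_i^2 r_i = 7·3·7 + 6·5·6 + 8·1·8 + 5·9·10 + 7·4·4 = 953 ≡ 7.
  S = (7, 7, 7) ≠ 0, so r is not a codeword (an error is present).
Step 3: locate the error. For a single error e at position i, S_ℓ = v_i·e·α_i^ℓ, so α_err = S_1/S_0.
  S_0^{−1} = 7^{−1} = 8 (mod 11), so α_err = 7·8 = 56 ≡ 1 = α_3. Error position i = 3.
  Consistency check: S_2/S_1 = 7·8 = 56 ≡ 1 = α_err ✓ (single-error assumption holds).
Step 4: error magnitude e = S_0/v_3 = S_0·∏_{j≠3}(α_3 − α_j) = 7·7 = 49 ≡ 5 (mod 11).
Step 5: correct position 3: c_3 = r_3 − e = 8 − 5 ≡ 3 (mod 11). Hence c = [7, 6, 3, 10, 4].
  Check: interpolating c through the α_i gives m(x) = 2 + 1·x (degree < 2) with m(α_i) = c_i for every i, so c is indeed a codeword.


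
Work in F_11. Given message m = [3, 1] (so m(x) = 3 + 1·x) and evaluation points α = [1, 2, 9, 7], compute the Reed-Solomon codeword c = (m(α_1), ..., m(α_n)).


c = [4, 5, 1, 10]

Message polynomial: m(x) = 3 + 1·x (mod 11).
For each evaluation point α_i, compute m(α_i) mod 11:
  α_1 = 1: Horner steps 1 → 4, so m(1) = 4.
  α_2 = 2: Horner steps 1 → 5, so m(2) = 5.
  α_3 = 9: Horner steps 1 → 1, so m(9) = 1.
  α_4 = 7: Horner steps 1 → 10, so m(7) = 10.
Codeword c = [4, 5, 1, 10] ∈ F_11^4.


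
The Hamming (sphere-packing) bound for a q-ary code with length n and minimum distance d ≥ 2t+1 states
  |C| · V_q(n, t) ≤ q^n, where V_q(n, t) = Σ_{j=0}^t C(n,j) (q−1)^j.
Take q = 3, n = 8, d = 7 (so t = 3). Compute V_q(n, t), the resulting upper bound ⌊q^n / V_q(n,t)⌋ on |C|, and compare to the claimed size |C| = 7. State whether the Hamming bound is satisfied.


V_q(n, t) = 577, q^n = 6561, Hamming bound = 11, |C| = 7 ≤ bound (satisfied).

Step 1: Compute V_q(n, t) = Σ_{j=0}^3 C(n, j) (q−1)^j.
  j = 0: C(8,0)·(2)^0 = 1·1 = 1.
  j = 1: C(8,1)·(2)^1 = 8·2 = 16.
  j = 2: C(8,2)·(2)^2 = 28·4 = 112.
  j = 3: C(8,3)·(2)^3 = 56·8 = 448.
  V_q(n, t) = 1 + 16 + 112 + 448 = 577.
Step 2: q^n = 3^8 = 6561.
Step 3: Hamming bound ⌊q^n / V_q(n,t)⌋ = ⌊6561/577⌋ = 11.
Step 4: Compare |C| = 7 to 11: satisfied.
The claimed |C| lies below the Hamming bound.


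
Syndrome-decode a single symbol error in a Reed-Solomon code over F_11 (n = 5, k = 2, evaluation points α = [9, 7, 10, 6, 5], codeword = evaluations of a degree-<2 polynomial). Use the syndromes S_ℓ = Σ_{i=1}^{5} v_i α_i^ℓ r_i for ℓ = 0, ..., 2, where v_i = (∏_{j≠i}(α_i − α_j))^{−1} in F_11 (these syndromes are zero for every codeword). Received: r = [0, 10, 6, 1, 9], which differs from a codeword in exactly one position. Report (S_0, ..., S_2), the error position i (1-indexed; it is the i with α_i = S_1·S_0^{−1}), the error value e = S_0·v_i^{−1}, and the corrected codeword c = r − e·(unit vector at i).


S = (3, 7, 9), error at position 4, error magnitude e = 8, c = [0, 10, 6, 4, 9].

Step 1: column multipliers v_i = (∏_{j≠i}(α_i − α_j))^{−1} mod 11.
  i = 1 (α = 9): (9−7)(9−10)(9−6)(9−5) = 2·(−1)·3·4 = −24 ≡ 9, so v_1 = 9^{−1} = 5 (mod 11).
  i = 2 (α = 7): (7−9)(7−10)(7−6)(7−5) = (−2)·(−3)·1·2 = 12 ≡ 1, so v_2 = 1^{−1} = 1 (mod 11).
  i = 3 (α = 10): (10−9)(10−7)(10−6)(10−5) = 1·3·4·5 = 60 ≡ 5, so v_3 = 5^{−1} = 9 (mod 11).
  i = 4 (α = 6): (6−9)(6−7)(6−10)(6−5) = (−3)·(−1)·(−4)·1 = −12 ≡ 10, so v_4 = 10^{−1} = 10 (mod 11).
  i = 5 (α = 5): (5−9)(5−7)(5−10)(5−6) = (−4)·(−2)·(−5)·(−1) = 40 ≡ 7, so v_5 = 7^{−1} = 8 (mod 11).
  v = [5, 1, 9, 10, 8].
Step 2: syndromes of r = [0, 10, 6, 1, 9] (all sums mod 11).
  S_0 = Σ v_i r_i = 5·0 + 1·10 + 9·6 + 10·1 + 8·9 = 146 ≡ 3.
  S_1 = Σ v_i α_i r_i = 5·9·0 + 1·7·10 + 9·10·6 + 10·6·1 + 8·5·9 = 1030 ≡ 7.
  α_i^2 mod 11 = [4, 5, 1, 3, 3].
  S_2 = Σ v_i α_i^2 r_i = 5·4·0 + 1·5·10 + 9·1·6 + 10·3·1 + 8·3·9 = 350 ≡ 9.
  S = (3, 7, 9) ≠ 0, so r is not a codeword (an error is present).
Step 3: locate the error. For a single error e at position i, S_ℓ = v_i·e·α_i^ℓ, so α_err = S_1/S_0.
  S_0^{−1} = 3^{−1} = 4 (mod 11), so α_err = 7·4 = 28 ≡ 6 = α_4. Error position i = 4.
  Consistency check: S_2/S_1 = 9·8 = 72 ≡ 6 = α_err ✓ (single-error assumption holds).
Step 4: error magnitude e = S_0/v_4 = S_0·∏_{j≠4}(α_4 − α_j) = 3·10 = 30 ≡ 8 (mod 11).
Step 5: correct position 4: c_4 = r_4 − e = 1 − 8 ≡ 4 (mod 11). Hence c = [0, 10, 6, 4, 9].
  Check: interpolating c through the α_i gives m(x) = 1 + 6·x (degree < 2) with m(α_i) = c_i for every i, so c is indeed a codeword.
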